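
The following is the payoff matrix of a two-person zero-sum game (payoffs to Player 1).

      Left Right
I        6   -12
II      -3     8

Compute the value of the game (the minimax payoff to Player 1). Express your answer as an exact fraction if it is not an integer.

12/29

Row minima: I → -12, II → -3; maximin = -3.
Column maxima: Left → 6, Right → 8; minimax = 6.
-3 ≠ 6, so there is no saddle point; optimal play is mixed.
Let Player 1 play I with probability p. Expected payoff against Left: 6p + (-3)(1−p) = 9p − 3; against Right: (-12)p + 8(1−p) = −20p + 8.
Setting these equal: 9p − 3 = −20p + 8 ⇒ 29p = 11 ⇒ p = 11/29, and the value is (9)·(11/29) − 3 = 12/29.
For Player 2: with q = P(Left), equating I's and II's payoffs gives 18q − 12 = −11q + 8 ⇒ q = 20/29.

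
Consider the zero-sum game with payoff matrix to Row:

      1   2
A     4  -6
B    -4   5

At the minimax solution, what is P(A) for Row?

Row minima: A → -6, B → -4; maximin = -4.
Column maxima: 1 → 4, 2 → 5; minimax = 4.
-4 ≠ 4, so there is no saddle point; optimal play is mixed.
Let Row play A with probability p. Expected payoff against 1: 4p + (-4)(1−p) = 8p − 4; against 2: (-6)p + 5(1−p) = −11p + 5.
Setting these equal: 8p − 4 = −11p + 5 ⇒ 19p = 9 ⇒ p = 9/19, and the value is (8)·(9/19) − 4 = -4/19.
For Column: with q = P(1), equating A's and B's payoffs gives 10q − 6 = −9q + 5 ⇒ q = 11/19.

9/19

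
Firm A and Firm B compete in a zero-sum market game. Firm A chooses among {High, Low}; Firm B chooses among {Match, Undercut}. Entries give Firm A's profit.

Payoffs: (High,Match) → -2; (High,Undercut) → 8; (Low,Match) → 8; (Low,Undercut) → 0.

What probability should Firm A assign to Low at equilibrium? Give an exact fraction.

5/9

Row minima: High → -2, Low → 0; maximin = 0.
Column maxima: Match → 8, Undercut → 8; minimax = 8.
0 ≠ 8, so there is no saddle point; optimal play is mixed.
Let Firm A play High with probability p. Expected payoff against Match: (-2)p + 8(1−p) = −10p + 8; against Undercut: 8p + 0(1−p) = 8p.
Setting these equal: −10p + 8 = 8p ⇒ −18p = -8 ⇒ p = 4/9, and the value is (-10)·(4/9) + 8 = 32/9.
For Firm B: with q = P(Match), equating High's and Low's payoffs gives −10q + 8 = 8q ⇒ q = 4/9.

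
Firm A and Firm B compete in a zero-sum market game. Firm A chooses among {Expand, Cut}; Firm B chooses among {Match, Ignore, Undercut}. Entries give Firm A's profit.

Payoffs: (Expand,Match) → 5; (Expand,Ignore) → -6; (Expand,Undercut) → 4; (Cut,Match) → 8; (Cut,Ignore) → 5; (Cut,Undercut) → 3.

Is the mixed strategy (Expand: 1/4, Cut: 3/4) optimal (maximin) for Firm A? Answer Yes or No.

Against Match this mix gives (1/4)·5 + (3/4)·8 = 29/4.
Against Ignore this mix gives (1/4)·(-6) + (3/4)·5 = 9/4.
Against Undercut this mix gives (1/4)·4 + (3/4)·3 = 13/4.
Firm B will play Ignore, holding Firm A to 9/4. Shifting weight toward the row that does better against Ignore would raise this floor (the equalizing mix achieves 19/6 against both Ignore and Undercut), so the proposed strategy is not optimal.

No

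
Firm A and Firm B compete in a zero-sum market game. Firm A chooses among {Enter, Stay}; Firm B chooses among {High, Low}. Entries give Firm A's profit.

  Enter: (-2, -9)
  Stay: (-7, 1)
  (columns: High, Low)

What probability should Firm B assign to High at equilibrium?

2/3

Row minima: Enter → -9, Stay → -7; maximin = -7.
Column maxima: High → -2, Low → 1; minimax = -2.
-7 ≠ -2, so there is no saddle point; optimal play is mixed.
Let Firm A play Enter with probability p. Expected payoff against High: (-2)p + (-7)(1−p) = 5p − 7; against Low: (-9)p + 1(1−p) = −10p + 1.
Setting these equal: 5p − 7 = −10p + 1 ⇒ 15p = 8 ⇒ p = 8/15, and the value is (5)·(8/15) − 7 = -13/3.
For Firm B: with q = P(High), equating Enter's and Stay's payoffs gives 7q − 9 = −8q + 1 ⇒ q = 2/3.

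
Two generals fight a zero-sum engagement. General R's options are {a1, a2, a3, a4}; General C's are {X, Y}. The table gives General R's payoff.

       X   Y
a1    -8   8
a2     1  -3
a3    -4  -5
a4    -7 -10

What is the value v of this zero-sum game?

Row minima: a1 → -8, a2 → -3, a3 → -5, a4 → -10; maximin = -3.
Column maxima: X → 1, Y → 8; minimax = 1.
-3 ≠ 1, so there is no saddle point; optimal play is mixed.
a3 is strictly dominated by a2, so General R never plays it.
a4 is strictly dominated by a2, so General R never plays it.
On the remaining 2×2 (a1, a2 vs X, Y):
Let General R play a1 with probability p. Expected payoff against X: (-8)p + 1(1−p) = −9p + 1; against Y: 8p + (-3)(1−p) = 11p − 3.
Setting these equal: −9p + 1 = 11p − 3 ⇒ −20p = -4 ⇒ p = 1/5, and the value is (-9)·(1/5) + 1 = -4/5.
For General C: with q = P(X), equating a1's and a2's payoffs gives −16q + 8 = 4q − 3 ⇒ q = 11/20.

-4/5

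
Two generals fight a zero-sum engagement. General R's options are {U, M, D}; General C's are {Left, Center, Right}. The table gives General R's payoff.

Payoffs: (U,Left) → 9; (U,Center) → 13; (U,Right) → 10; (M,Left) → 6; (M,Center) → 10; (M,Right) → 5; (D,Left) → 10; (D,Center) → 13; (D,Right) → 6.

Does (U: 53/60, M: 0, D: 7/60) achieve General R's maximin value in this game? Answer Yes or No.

Against Left this mix gives (53/60)·9 + (7/60)·10 = 547/60.
Against Center this mix gives (53/60)·13 + (7/60)·13 = 13.
Against Right this mix gives (53/60)·10 + (7/60)·6 = 143/15.
General C will play Left, holding General R to 547/60. Shifting weight toward the row that does better against Left would raise this floor (the equalizing mix achieves 46/5 against both Left and Right), so the proposed strategy is not optimal.

No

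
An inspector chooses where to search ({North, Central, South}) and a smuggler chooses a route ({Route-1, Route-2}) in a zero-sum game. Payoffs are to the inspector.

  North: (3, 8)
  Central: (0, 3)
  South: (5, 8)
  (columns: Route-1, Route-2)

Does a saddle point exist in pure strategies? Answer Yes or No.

Row minima: North → 3, Central → 0, South → 5; maximin = 5.
Column maxima: Route-1 → 5, Route-2 → 8; minimax = 5.
maximin = minimax = 5, so a saddle point exists.

Yes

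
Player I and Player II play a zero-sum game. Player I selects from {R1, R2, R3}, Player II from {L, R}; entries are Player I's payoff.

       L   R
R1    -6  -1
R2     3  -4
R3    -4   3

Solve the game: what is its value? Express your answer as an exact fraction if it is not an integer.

Row minima: R1 → -6, R2 → -4, R3 → -4; maximin = -4.
Column maxima: L → 3, R → 3; minimax = 3.
-4 ≠ 3, so there is no saddle point; optimal play is mixed.
R1 is strictly dominated by R3, so Player I never plays it.
On the remaining 2×2 (R2, R3 vs L, R):
Let Player I play R2 with probability p. Expected payoff against L: 3p + (-4)(1−p) = 7p − 4; against R: (-4)p + 3(1−p) = −7p + 3.
Setting these equal: 7p − 4 = −7p + 3 ⇒ 14p = 7 ⇒ p = 1/2, and the value is (7)·(1/2) − 4 = -1/2.
For Player II: with q = P(L), equating R2's and R3's payoffs gives 7q − 4 = −7q + 3 ⇒ q = 1/2.

-1/2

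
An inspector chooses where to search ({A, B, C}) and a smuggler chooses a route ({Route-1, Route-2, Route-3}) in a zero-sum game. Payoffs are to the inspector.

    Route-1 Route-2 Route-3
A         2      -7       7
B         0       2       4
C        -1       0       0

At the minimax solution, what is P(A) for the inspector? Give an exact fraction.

2/11

Row minima: A → -7, B → 0, C → -1; maximin = 0.
Column maxima: Route-1 → 2, Route-2 → 2, Route-3 → 7; minimax = 2.
0 ≠ 2, so there is no saddle point; optimal play is mixed.
C is strictly dominated by B, so the inspector never plays it.
Route-3 is strictly dominated by Route-1 (it gives the inspector strictly more in every row), so the smuggler never plays it.
On the remaining 2×2 (A, B vs Route-1, Route-2):
Let the inspector play A with probability p. Expected payoff against Route-1: 2p + 0(1−p) = 2p; against Route-2: (-7)p + 2(1−p) = −9p + 2.
Setting these equal: 2p = −9p + 2 ⇒ 11p = 2 ⇒ p = 2/11, and the value is (2)·(2/11) = 4/11.
For the smuggler: with q = P(Route-1), equating A's and B's payoffs gives 9q − 7 = −2q + 2 ⇒ q = 9/11.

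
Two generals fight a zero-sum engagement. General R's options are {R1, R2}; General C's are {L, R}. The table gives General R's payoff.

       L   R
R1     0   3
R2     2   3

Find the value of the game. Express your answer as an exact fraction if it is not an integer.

2

Row minima: R1 → 0, R2 → 2; maximin = 2.
Column maxima: L → 2, R → 3; minimax = 2.
Since maximin = minimax = 2, there is a saddle point and the value is 2.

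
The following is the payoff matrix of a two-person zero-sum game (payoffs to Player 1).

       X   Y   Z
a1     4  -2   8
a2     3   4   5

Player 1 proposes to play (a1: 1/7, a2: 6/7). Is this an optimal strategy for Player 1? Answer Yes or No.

Against X this mix gives (1/7)·4 + (6/7)·3 = 22/7.
Against Y this mix gives (1/7)·(-2) + (6/7)·4 = 22/7.
Against Z this mix gives (1/7)·8 + (6/7)·5 = 38/7.
All of Player 2's active replies (X, Y) yield 22/7, and no column does worse for Player 1. The mix makes Player 2 indifferent and guarantees 22/7, so it is optimal.

Yes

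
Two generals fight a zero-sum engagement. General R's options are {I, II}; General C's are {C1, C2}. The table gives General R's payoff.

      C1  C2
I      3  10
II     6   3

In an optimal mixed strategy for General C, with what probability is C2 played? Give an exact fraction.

Row minima: I → 3, II → 3; maximin = 3.
Column maxima: C1 → 6, C2 → 10; minimax = 6.
3 ≠ 6, so there is no saddle point; optimal play is mixed.
Let General R play I with probability p. Expected payoff against C1: 3p + 6(1−p) = −3p + 6; against C2: 10p + 3(1−p) = 7p + 3.
Setting these equal: −3p + 6 = 7p + 3 ⇒ −10p = -3 ⇒ p = 3/10, and the value is (-3)·(3/10) + 6 = 51/10.
For General C: with q = P(C1), equating I's and II's payoffs gives −7q + 10 = 3q + 3 ⇒ q = 7/10.

3/10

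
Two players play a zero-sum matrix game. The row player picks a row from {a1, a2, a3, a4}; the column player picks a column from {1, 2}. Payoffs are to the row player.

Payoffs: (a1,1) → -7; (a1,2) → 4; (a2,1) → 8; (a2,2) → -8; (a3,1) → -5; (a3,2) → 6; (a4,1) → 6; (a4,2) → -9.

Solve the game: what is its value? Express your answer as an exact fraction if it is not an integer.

Row minima: a1 → -7, a2 → -8, a3 → -5, a4 → -9; maximin = -5.
Column maxima: 1 → 8, 2 → 6; minimax = 6.
-5 ≠ 6, so there is no saddle point; optimal play is mixed.
a1 is strictly dominated by a3, so the row player never plays it.
a4 is strictly dominated by a2, so the row player never plays it.
On the remaining 2×2 (a2, a3 vs 1, 2):
Let the row player play a2 with probability p. Expected payoff against 1: 8p + (-5)(1−p) = 13p − 5; against 2: (-8)p + 6(1−p) = −14p + 6.
Setting these equal: 13p − 5 = −14p + 6 ⇒ 27p = 11 ⇒ p = 11/27, and the value is (13)·(11/27) − 5 = 8/27.
For the column player: with q = P(1), equating a2's and a3's payoffs gives 16q − 8 = −11q + 6 ⇒ q = 14/27.

8/27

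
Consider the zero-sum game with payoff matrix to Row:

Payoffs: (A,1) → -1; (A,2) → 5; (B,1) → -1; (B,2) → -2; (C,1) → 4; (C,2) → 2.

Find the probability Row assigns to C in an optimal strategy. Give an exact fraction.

Row minima: A → -1, B → -2, C → 2; maximin = 2.
Column maxima: 1 → 4, 2 → 5; minimax = 4.
2 ≠ 4, so there is no saddle point; optimal play is mixed.
B is strictly dominated by C, so Row never plays it.
On the remaining 2×2 (A, C vs 1, 2):
Let Row play A with probability p. Expected payoff against 1: (-1)p + 4(1−p) = −5p + 4; against 2: 5p + 2(1−p) = 3p + 2.
Setting these equal: −5p + 4 = 3p + 2 ⇒ −8p = -2 ⇒ p = 1/4, and the value is (-5)·(1/4) + 4 = 11/4.
For Column: with q = P(1), equating A's and C's payoffs gives −6q + 5 = 2q + 2 ⇒ q = 3/8.

3/4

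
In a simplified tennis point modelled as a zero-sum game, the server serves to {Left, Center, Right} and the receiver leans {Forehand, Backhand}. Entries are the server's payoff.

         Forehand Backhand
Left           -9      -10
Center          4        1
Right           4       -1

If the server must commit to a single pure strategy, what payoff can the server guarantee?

Row minima: Left → -10, Center → 1, Right → -1.
The best of these is 1.

1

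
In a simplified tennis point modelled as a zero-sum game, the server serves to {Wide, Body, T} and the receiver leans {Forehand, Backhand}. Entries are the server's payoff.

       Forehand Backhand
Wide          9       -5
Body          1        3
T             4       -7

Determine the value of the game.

2

Row minima: Wide → -5, Body → 1, T → -7; maximin = 1.
Column maxima: Forehand → 9, Backhand → 3; minimax = 3.
1 ≠ 3, so there is no saddle point; optimal play is mixed.
T is strictly dominated by Wide, so the server never plays it.
On the remaining 2×2 (Wide, Body vs Forehand, Backhand):
Let the server play Wide with probability p. Expected payoff against Forehand: 9p + 1(1−p) = 8p + 1; against Backhand: (-5)p + 3(1−p) = −8p + 3.
Setting these equal: 8p + 1 = −8p + 3 ⇒ 16p = 2 ⇒ p = 1/8, and the value is (8)·(1/8) + 1 = 2.
For the receiver: with q = P(Forehand), equating Wide's and Body's payoffs gives 14q − 5 = −2q + 3 ⇒ q = 1/2.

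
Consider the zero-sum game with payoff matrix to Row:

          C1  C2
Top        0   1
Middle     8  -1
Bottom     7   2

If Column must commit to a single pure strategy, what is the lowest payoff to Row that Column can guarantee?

2

Column maxima: C1 → 8, C2 → 2.
The smallest of these is 2.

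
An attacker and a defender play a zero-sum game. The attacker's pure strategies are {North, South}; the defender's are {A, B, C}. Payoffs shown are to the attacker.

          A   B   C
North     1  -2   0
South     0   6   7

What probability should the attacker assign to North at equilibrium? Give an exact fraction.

Row minima: North → -2, South → 0; maximin = 0.
Column maxima: A → 1, B → 6, C → 7; minimax = 1.
0 ≠ 1, so there is no saddle point; optimal play is mixed.
C is strictly dominated by B (it gives the attacker strictly more in every row), so the defender never plays it.
On the remaining 2×2 (North, South vs A, B):
Let the attacker play North with probability p. Expected payoff against A: 1p + 0(1−p) = p; against B: (-2)p + 6(1−p) = −8p + 6.
Setting these equal: p = −8p + 6 ⇒ 9p = 6 ⇒ p = 2/3, and the value is (1)·(2/3) = 2/3.
For the defender: with q = P(A), equating North's and South's payoffs gives 3q − 2 = −6q + 6 ⇒ q = 8/9.

2/3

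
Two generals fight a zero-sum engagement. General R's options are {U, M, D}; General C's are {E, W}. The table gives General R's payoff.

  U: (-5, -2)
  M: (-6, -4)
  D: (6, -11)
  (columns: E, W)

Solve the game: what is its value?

Row minima: U → -5, M → -6, D → -11; maximin = -5.
Column maxima: E → 6, W → -2; minimax = -2.
-5 ≠ -2, so there is no saddle point; optimal play is mixed.
M is strictly dominated by U, so General R never plays it.
On the remaining 2×2 (U, D vs E, W):
Let General R play U with probability p. Expected payoff against E: (-5)p + 6(1−p) = −11p + 6; against W: (-2)p + (-11)(1−p) = 9p − 11.
Setting these equal: −11p + 6 = 9p − 11 ⇒ −20p = -17 ⇒ p = 17/20, and the value is (-11)·(17/20) + 6 = -67/20.
For General C: with q = P(E), equating U's and D's payoffs gives −3q − 2 = 17q − 11 ⇒ q = 9/20.

-67/20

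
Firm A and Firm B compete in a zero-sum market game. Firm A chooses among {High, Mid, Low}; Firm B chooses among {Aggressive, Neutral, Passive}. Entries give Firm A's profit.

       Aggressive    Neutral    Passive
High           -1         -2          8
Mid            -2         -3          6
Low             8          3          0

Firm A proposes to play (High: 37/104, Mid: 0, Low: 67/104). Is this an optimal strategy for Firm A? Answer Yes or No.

No

Against Aggressive this mix gives (37/104)·(-1) + (67/104)·8 = 499/104.
Against Neutral this mix gives (37/104)·(-2) + (67/104)·3 = 127/104.
Against Passive this mix gives (37/104)·8 + (67/104)·0 = 37/13.
Firm B will play Neutral, holding Firm A to 127/104. Shifting weight toward the row that does better against Neutral would raise this floor (the equalizing mix achieves 24/13 against both Neutral and Passive), so the proposed strategy is not optimal.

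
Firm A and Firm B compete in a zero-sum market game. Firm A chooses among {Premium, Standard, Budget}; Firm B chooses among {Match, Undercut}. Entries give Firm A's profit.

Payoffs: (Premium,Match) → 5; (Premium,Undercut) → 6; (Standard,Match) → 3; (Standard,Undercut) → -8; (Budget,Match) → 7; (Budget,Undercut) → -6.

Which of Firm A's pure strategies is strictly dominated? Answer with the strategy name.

Premium gives a strictly higher payoff than Standard against every column: 5 > 3, 6 > -8.
So Standard is strictly dominated and Firm A never plays it.

Standard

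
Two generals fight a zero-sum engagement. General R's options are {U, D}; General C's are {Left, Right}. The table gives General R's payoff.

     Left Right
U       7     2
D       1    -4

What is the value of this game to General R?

2

Row minima: U → 2, D → -4; maximin = 2.
Column maxima: Left → 7, Right → 2; minimax = 2.
Since maximin = minimax = 2, there is a saddle point and the value is 2.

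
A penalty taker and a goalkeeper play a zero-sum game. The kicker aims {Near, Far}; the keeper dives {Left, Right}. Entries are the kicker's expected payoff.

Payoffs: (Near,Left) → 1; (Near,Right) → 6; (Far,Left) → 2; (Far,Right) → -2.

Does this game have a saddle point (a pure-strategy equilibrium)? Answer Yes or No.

No

Row minima: Near → 1, Far → -2; maximin = 1.
Column maxima: Left → 2, Right → 6; minimax = 2.
1 ≠ 2, so no pure-strategy equilibrium exists.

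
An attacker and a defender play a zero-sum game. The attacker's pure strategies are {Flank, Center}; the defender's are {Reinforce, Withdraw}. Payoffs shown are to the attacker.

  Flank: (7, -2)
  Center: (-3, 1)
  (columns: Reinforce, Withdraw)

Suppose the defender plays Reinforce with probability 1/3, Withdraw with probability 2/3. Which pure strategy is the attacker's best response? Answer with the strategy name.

Flank

Expected payoff of Flank: (1/3)·7 + (2/3)·(-2) = 1.
Expected payoff of Center: (1/3)·(-3) + (2/3)·1 = -1/3.
The largest is 1, so the attacker's best response is Flank.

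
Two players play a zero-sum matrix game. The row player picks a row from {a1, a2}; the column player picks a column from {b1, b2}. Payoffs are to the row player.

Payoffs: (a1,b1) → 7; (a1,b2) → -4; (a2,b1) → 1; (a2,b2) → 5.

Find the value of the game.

13/5

Row minima: a1 → -4, a2 → 1; maximin = 1.
Column maxima: b1 → 7, b2 → 5; minimax = 5.
1 ≠ 5, so there is no saddle point; optimal play is mixed.
Let the row player play a1 with probability p. Expected payoff against b1: 7p + 1(1−p) = 6p + 1; against b2: (-4)p + 5(1−p) = −9p + 5.
Setting these equal: 6p + 1 = −9p + 5 ⇒ 15p = 4 ⇒ p = 4/15, and the value is (6)·(4/15) + 1 = 13/5.
For the column player: with q = P(b1), equating a1's and a2's payoffs gives 11q − 4 = −4q + 5 ⇒ q = 3/5.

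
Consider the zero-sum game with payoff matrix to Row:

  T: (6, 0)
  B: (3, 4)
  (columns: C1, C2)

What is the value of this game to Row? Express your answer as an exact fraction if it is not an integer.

Row minima: T → 0, B → 3; maximin = 3.
Column maxima: C1 → 6, C2 → 4; minimax = 4.
3 ≠ 4, so there is no saddle point; optimal play is mixed.
Let Row play T with probability p. Expected payoff against C1: 6p + 3(1−p) = 3p + 3; against C2: 0p + 4(1−p) = −4p + 4.
Setting these equal: 3p + 3 = −4p + 4 ⇒ 7p = 1 ⇒ p = 1/7, and the value is (3)·(1/7) + 3 = 24/7.
For Column: with q = P(C1), equating T's and B's payoffs gives 6q = −q + 4 ⇒ q = 4/7.

24/7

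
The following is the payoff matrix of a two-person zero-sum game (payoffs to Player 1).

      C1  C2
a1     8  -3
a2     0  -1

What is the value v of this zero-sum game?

Row minima: a1 → -3, a2 → -1; maximin = -1.
Column maxima: C1 → 8, C2 → -1; minimax = -1.
Since maximin = minimax = -1, there is a saddle point and the value is -1.

-1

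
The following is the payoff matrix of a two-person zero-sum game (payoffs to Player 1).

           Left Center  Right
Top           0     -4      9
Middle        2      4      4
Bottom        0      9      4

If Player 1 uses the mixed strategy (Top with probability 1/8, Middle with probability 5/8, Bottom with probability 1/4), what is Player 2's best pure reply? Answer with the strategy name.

Left

If Player 2 plays Left, Player 1's expected payoff is (1/8)·0 + (5/8)·2 + (1/4)·0 = 5/4.
If Player 2 plays Center, Player 1's expected payoff is (1/8)·(-4) + (5/8)·4 + (1/4)·9 = 17/4.
If Player 2 plays Right, Player 1's expected payoff is (1/8)·9 + (5/8)·4 + (1/4)·4 = 37/8.
Player 2 minimizes Player 1's payoff; the smallest is 5/4, so the best response is Left.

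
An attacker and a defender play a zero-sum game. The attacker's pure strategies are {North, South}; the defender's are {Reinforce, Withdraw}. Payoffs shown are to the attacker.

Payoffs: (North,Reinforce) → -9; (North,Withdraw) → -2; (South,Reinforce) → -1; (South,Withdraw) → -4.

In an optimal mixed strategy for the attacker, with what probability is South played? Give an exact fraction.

7/10

Row minima: North → -9, South → -4; maximin = -4.
Column maxima: Reinforce → -1, Withdraw → -2; minimax = -2.
-4 ≠ -2, so there is no saddle point; optimal play is mixed.
Let the attacker play North with probability p. Expected payoff against Reinforce: (-9)p + (-1)(1−p) = −8p − 1; against Withdraw: (-2)p + (-4)(1−p) = 2p − 4.
Setting these equal: −8p − 1 = 2p − 4 ⇒ −10p = -3 ⇒ p = 3/10, and the value is (-8)·(3/10) − 1 = -17/5.
For the defender: with q = P(Reinforce), equating North's and South's payoffs gives −7q − 2 = 3q − 4 ⇒ q = 1/5.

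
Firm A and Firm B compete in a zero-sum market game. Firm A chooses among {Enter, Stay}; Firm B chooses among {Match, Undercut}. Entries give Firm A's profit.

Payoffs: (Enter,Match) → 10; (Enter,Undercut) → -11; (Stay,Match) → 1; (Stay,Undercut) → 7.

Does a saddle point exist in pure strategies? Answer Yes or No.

No

Row minima: Enter → -11, Stay → 1; maximin = 1.
Column maxima: Match → 10, Undercut → 7; minimax = 7.
1 ≠ 7, so no pure-strategy equilibrium exists.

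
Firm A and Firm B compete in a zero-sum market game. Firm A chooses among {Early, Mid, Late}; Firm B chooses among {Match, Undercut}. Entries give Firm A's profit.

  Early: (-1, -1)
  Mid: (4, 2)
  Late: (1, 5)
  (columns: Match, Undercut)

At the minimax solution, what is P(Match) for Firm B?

1/2

Row minima: Early → -1, Mid → 2, Late → 1; maximin = 2.
Column maxima: Match → 4, Undercut → 5; minimax = 4.
2 ≠ 4, so there is no saddle point; optimal play is mixed.
Early is strictly dominated by Mid, so Firm A never plays it.
On the remaining 2×2 (Mid, Late vs Match, Undercut):
Let Firm A play Mid with probability p. Expected payoff against Match: 4p + 1(1−p) = 3p + 1; against Undercut: 2p + 5(1−p) = −3p + 5.
Setting these equal: 3p + 1 = −3p + 5 ⇒ 6p = 4 ⇒ p = 2/3, and the value is (3)·(2/3) + 1 = 3.
For Firm B: with q = P(Match), equating Mid's and Late's payoffs gives 2q + 2 = −4q + 5 ⇒ q = 1/2.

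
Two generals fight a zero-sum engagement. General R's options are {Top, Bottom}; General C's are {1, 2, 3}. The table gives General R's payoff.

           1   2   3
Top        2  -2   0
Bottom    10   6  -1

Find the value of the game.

-2/9

Row minima: Top → -2, Bottom → -1; maximin = -1.
Column maxima: 1 → 10, 2 → 6, 3 → 0; minimax = 0.
-1 ≠ 0, so there is no saddle point; optimal play is mixed.
1 is strictly dominated by 2 (it gives General R strictly more in every row), so General C never plays it.
On the remaining 2×2 (Top, Bottom vs 2, 3):
Let General R play Top with probability p. Expected payoff against 2: (-2)p + 6(1−p) = −8p + 6; against 3: 0p + (-1)(1−p) = p − 1.
Setting these equal: −8p + 6 = p − 1 ⇒ −9p = -7 ⇒ p = 7/9, and the value is (-8)·(7/9) + 6 = -2/9.
For General C: with q = P(2), equating Top's and Bottom's payoffs gives −2q = 7q − 1 ⇒ q = 1/9.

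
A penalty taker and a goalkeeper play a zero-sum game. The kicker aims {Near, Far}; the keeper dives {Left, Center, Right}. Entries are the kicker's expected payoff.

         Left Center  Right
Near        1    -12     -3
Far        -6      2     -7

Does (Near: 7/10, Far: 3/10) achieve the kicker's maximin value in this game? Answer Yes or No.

Against Left this mix gives (7/10)·1 + (3/10)·(-6) = -11/10.
Against Center this mix gives (7/10)·(-12) + (3/10)·2 = -39/5.
Against Right this mix gives (7/10)·(-3) + (3/10)·(-7) = -21/5.
The keeper will play Center, holding the kicker to -39/5. Shifting weight toward the row that does better against Center would raise this floor (the equalizing mix achieves -5 against both Center and Right), so the proposed strategy is not optimal.

No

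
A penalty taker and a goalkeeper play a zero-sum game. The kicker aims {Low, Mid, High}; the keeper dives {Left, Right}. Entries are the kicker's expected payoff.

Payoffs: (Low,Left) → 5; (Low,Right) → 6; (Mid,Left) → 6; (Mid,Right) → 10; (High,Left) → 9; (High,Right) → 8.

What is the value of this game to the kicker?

Row minima: Low → 5, Mid → 6, High → 8; maximin = 8.
Column maxima: Left → 9, Right → 10; minimax = 9.
8 ≠ 9, so there is no saddle point; optimal play is mixed.
Low is strictly dominated by Mid, so the kicker never plays it.
On the remaining 2×2 (Mid, High vs Left, Right):
Let the kicker play Mid with probability p. Expected payoff against Left: 6p + 9(1−p) = −3p + 9; against Right: 10p + 8(1−p) = 2p + 8.
Setting these equal: −3p + 9 = 2p + 8 ⇒ −5p = -1 ⇒ p = 1/5, and the value is (-3)·(1/5) + 9 = 42/5.
For the keeper: with q = P(Left), equating Mid's and High's payoffs gives −4q + 10 = q + 8 ⇒ q = 2/5.

42/5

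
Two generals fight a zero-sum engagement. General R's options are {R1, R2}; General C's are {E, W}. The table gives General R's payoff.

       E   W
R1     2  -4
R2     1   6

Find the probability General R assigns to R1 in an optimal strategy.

Row minima: R1 → -4, R2 → 1; maximin = 1.
Column maxima: E → 2, W → 6; minimax = 2.
1 ≠ 2, so there is no saddle point; optimal play is mixed.
Let General R play R1 with probability p. Expected payoff against E: 2p + 1(1−p) = p + 1; against W: (-4)p + 6(1−p) = −10p + 6.
Setting these equal: p + 1 = −10p + 6 ⇒ 11p = 5 ⇒ p = 5/11, and the value is (1)·(5/11) + 1 = 16/11.
For General C: with q = P(E), equating R1's and R2's payoffs gives 6q − 4 = −5q + 6 ⇒ q = 10/11.

5/11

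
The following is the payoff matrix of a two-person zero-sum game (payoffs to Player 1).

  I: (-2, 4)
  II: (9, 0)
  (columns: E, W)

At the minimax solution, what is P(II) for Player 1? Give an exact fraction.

2/5

Row minima: I → -2, II → 0; maximin = 0.
Column maxima: E → 9, W → 4; minimax = 4.
0 ≠ 4, so there is no saddle point; optimal play is mixed.
Let Player 1 play I with probability p. Expected payoff against E: (-2)p + 9(1−p) = −11p + 9; against W: 4p + 0(1−p) = 4p.
Setting these equal: −11p + 9 = 4p ⇒ −15p = -9 ⇒ p = 3/5, and the value is (-11)·(3/5) + 9 = 12/5.
For Player 2: with q = P(E), equating I's and II's payoffs gives −6q + 4 = 9q ⇒ q = 4/15.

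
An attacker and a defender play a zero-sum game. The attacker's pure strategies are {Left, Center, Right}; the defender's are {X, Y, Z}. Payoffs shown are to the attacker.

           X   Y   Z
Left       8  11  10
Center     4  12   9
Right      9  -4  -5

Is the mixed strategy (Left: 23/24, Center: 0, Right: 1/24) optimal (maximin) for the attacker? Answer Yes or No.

Against X this mix gives (23/24)·8 + (1/24)·9 = 193/24.
Against Y this mix gives (23/24)·11 + (1/24)·(-4) = 83/8.
Against Z this mix gives (23/24)·10 + (1/24)·(-5) = 75/8.
The defender will play X, holding the attacker to 193/24. Shifting weight toward the row that does better against X would raise this floor (the equalizing mix achieves 65/8 against both X and Z), so the proposed strategy is not optimal.

No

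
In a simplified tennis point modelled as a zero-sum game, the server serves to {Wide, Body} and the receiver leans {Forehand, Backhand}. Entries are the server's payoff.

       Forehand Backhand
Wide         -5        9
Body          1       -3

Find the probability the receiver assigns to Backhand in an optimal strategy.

1/3

Row minima: Wide → -5, Body → -3; maximin = -3.
Column maxima: Forehand → 1, Backhand → 9; minimax = 1.
-3 ≠ 1, so there is no saddle point; optimal play is mixed.
Let the server play Wide with probability p. Expected payoff against Forehand: (-5)p + 1(1−p) = −6p + 1; against Backhand: 9p + (-3)(1−p) = 12p − 3.
Setting these equal: −6p + 1 = 12p − 3 ⇒ −18p = -4 ⇒ p = 2/9, and the value is (-6)·(2/9) + 1 = -1/3.
For the receiver: with q = P(Forehand), equating Wide's and Body's payoffs gives −14q + 9 = 4q − 3 ⇒ q = 2/3.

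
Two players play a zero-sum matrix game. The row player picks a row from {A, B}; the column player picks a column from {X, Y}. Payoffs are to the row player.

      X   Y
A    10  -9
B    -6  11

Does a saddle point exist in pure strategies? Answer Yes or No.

No

Row minima: A → -9, B → -6; maximin = -6.
Column maxima: X → 10, Y → 11; minimax = 10.
-6 ≠ 10, so no pure-strategy equilibrium exists.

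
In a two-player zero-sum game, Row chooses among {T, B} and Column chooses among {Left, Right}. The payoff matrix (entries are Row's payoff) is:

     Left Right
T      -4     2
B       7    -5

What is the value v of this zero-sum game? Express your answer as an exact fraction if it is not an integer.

-1/3

Row minima: T → -4, B → -5; maximin = -4.
Column maxima: Left → 7, Right → 2; minimax = 2.
-4 ≠ 2, so there is no saddle point; optimal play is mixed.
Let Row play T with probability p. Expected payoff against Left: (-4)p + 7(1−p) = −11p + 7; against Right: 2p + (-5)(1−p) = 7p − 5.
Setting these equal: −11p + 7 = 7p − 5 ⇒ −18p = -12 ⇒ p = 2/3, and the value is (-11)·(2/3) + 7 = -1/3.
For Column: with q = P(Left), equating T's and B's payoffs gives −6q + 2 = 12q − 5 ⇒ q = 7/18.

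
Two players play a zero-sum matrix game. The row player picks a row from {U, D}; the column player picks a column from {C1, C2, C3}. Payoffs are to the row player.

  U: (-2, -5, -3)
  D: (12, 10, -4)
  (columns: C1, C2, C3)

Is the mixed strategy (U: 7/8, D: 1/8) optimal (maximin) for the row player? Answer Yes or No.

Yes

Against C1 this mix gives (7/8)·(-2) + (1/8)·12 = -1/4.
Against C2 this mix gives (7/8)·(-5) + (1/8)·10 = -25/8.
Against C3 this mix gives (7/8)·(-3) + (1/8)·(-4) = -25/8.
All of the column player's active replies (C2, C3) yield -25/8, and no column does worse for the row player. The mix makes the column player indifferent and guarantees -25/8, so it is optimal.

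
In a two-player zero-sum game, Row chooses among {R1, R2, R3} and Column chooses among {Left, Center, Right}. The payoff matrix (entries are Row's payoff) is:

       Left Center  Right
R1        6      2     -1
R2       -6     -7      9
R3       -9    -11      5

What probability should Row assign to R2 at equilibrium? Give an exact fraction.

Row minima: R1 → -1, R2 → -7, R3 → -11; maximin = -1.
Column maxima: Left → 6, Center → 2, Right → 9; minimax = 2.
-1 ≠ 2, so there is no saddle point; optimal play is mixed.
R3 is strictly dominated by R2, so Row never plays it.
Left is strictly dominated by Center (it gives Row strictly more in every row), so Column never plays it.
On the remaining 2×2 (R1, R2 vs Center, Right):
Let Row play R1 with probability p. Expected payoff against Center: 2p + (-7)(1−p) = 9p − 7; against Right: (-1)p + 9(1−p) = −10p + 9.
Setting these equal: 9p − 7 = −10p + 9 ⇒ 19p = 16 ⇒ p = 16/19, and the value is (9)·(16/19) − 7 = 11/19.
For Column: with q = P(Center), equating R1's and R2's payoffs gives 3q − 1 = −16q + 9 ⇒ q = 10/19.

3/19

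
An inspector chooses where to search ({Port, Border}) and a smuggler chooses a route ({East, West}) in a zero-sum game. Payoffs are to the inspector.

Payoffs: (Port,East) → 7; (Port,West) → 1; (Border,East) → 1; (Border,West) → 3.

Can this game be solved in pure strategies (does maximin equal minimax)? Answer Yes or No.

Row minima: Port → 1, Border → 1; maximin = 1.
Column maxima: East → 7, West → 3; minimax = 3.
1 ≠ 3, so no pure-strategy equilibrium exists.

No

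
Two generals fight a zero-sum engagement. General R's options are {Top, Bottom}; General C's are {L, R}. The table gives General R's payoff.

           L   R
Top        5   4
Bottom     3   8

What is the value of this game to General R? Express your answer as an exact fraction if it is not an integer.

14/3

Row minima: Top → 4, Bottom → 3; maximin = 4.
Column maxima: L → 5, R → 8; minimax = 5.
4 ≠ 5, so there is no saddle point; optimal play is mixed.
Let General R play Top with probability p. Expected payoff against L: 5p + 3(1−p) = 2p + 3; against R: 4p + 8(1−p) = −4p + 8.
Setting these equal: 2p + 3 = −4p + 8 ⇒ 6p = 5 ⇒ p = 5/6, and the value is (2)·(5/6) + 3 = 14/3.
For General C: with q = P(L), equating Top's and Bottom's payoffs gives q + 4 = −5q + 8 ⇒ q = 2/3.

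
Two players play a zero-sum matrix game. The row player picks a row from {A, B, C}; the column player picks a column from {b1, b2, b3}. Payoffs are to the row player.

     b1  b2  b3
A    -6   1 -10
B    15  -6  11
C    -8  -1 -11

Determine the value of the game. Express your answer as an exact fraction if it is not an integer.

Row minima: A → -10, B → -6, C → -11; maximin = -6.
Column maxima: b1 → 15, b2 → 1, b3 → 11; minimax = 1.
-6 ≠ 1, so there is no saddle point; optimal play is mixed.
C is strictly dominated by A, so the row player never plays it.
b1 is strictly dominated by b3 (it gives the row player strictly more in every row), so the column player never plays it.
On the remaining 2×2 (A, B vs b2, b3):
Let the row player play A with probability p. Expected payoff against b2: 1p + (-6)(1−p) = 7p − 6; against b3: (-10)p + 11(1−p) = −21p + 11.
Setting these equal: 7p − 6 = −21p + 11 ⇒ 28p = 17 ⇒ p = 17/28, and the value is (7)·(17/28) − 6 = -7/4.
For the column player: with q = P(b2), equating A's and B's payoffs gives 11q − 10 = −17q + 11 ⇒ q = 3/4.

-7/4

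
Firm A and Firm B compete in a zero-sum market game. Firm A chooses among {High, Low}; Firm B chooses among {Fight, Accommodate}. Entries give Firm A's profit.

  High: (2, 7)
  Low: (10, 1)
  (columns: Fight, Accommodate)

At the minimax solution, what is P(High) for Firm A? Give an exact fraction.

Row minima: High → 2, Low → 1; maximin = 2.
Column maxima: Fight → 10, Accommodate → 7; minimax = 7.
2 ≠ 7, so there is no saddle point; optimal play is mixed.
Let Firm A play High with probability p. Expected payoff against Fight: 2p + 10(1−p) = −8p + 10; against Accommodate: 7p + 1(1−p) = 6p + 1.
Setting these equal: −8p + 10 = 6p + 1 ⇒ −14p = -9 ⇒ p = 9/14, and the value is (-8)·(9/14) + 10 = 34/7.
For Firm B: with q = P(Fight), equating High's and Low's payoffs gives −5q + 7 = 9q + 1 ⇒ q = 3/7.

9/14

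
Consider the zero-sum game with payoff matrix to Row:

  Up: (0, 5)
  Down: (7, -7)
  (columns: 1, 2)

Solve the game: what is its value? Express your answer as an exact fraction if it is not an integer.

Row minima: Up → 0, Down → -7; maximin = 0.
Column maxima: 1 → 7, 2 → 5; minimax = 5.
0 ≠ 5, so there is no saddle point; optimal play is mixed.
Let Row play Up with probability p. Expected payoff against 1: 0p + 7(1−p) = −7p + 7; against 2: 5p + (-7)(1−p) = 12p − 7.
Setting these equal: −7p + 7 = 12p − 7 ⇒ −19p = -14 ⇒ p = 14/19, and the value is (-7)·(14/19) + 7 = 35/19.
For Column: with q = P(1), equating Up's and Down's payoffs gives −5q + 5 = 14q − 7 ⇒ q = 12/19.

35/19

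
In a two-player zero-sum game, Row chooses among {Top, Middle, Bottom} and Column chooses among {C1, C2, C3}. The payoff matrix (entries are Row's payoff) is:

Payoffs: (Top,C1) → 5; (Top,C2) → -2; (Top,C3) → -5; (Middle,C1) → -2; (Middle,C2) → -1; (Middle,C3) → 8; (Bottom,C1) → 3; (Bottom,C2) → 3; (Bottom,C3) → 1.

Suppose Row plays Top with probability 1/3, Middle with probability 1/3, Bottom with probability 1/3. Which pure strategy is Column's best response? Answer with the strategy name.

If Column plays C1, Row's expected payoff is (1/3)·5 + (1/3)·(-2) + (1/3)·3 = 2.
If Column plays C2, Row's expected payoff is (1/3)·(-2) + (1/3)·(-1) + (1/3)·3 = 0.
If Column plays C3, Row's expected payoff is (1/3)·(-5) + (1/3)·8 + (1/3)·1 = 4/3.
Column minimizes Row's payoff; the smallest is 0, so the best response is C2.

C2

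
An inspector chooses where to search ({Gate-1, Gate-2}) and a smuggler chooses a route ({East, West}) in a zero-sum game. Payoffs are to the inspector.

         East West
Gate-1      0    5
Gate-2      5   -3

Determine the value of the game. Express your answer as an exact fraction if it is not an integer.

Row minima: Gate-1 → 0, Gate-2 → -3; maximin = 0.
Column maxima: East → 5, West → 5; minimax = 5.
0 ≠ 5, so there is no saddle point; optimal play is mixed.
Let the inspector play Gate-1 with probability p. Expected payoff against East: 0p + 5(1−p) = −5p + 5; against West: 5p + (-3)(1−p) = 8p − 3.
Setting these equal: −5p + 5 = 8p − 3 ⇒ −13p = -8 ⇒ p = 8/13, and the value is (-5)·(8/13) + 5 = 25/13.
For the smuggler: with q = P(East), equating Gate-1's and Gate-2's payoffs gives −5q + 5 = 8q − 3 ⇒ q = 8/13.

25/13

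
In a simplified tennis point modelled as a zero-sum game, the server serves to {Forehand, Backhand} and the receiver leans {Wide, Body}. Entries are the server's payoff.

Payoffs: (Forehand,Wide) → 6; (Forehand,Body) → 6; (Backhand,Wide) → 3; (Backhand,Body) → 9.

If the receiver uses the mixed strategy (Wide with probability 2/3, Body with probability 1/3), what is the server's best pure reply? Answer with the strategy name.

Forehand

Expected payoff of Forehand: (2/3)·6 + (1/3)·6 = 6.
Expected payoff of Backhand: (2/3)·3 + (1/3)·9 = 5.
The largest is 6, so the server's best response is Forehand.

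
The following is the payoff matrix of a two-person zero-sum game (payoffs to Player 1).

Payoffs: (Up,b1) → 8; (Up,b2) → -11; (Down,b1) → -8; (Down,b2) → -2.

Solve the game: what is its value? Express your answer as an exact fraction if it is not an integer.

Row minima: Up → -11, Down → -8; maximin = -8.
Column maxima: b1 → 8, b2 → -2; minimax = -2.
-8 ≠ -2, so there is no saddle point; optimal play is mixed.
Let Player 1 play Up with probability p. Expected payoff against b1: 8p + (-8)(1−p) = 16p − 8; against b2: (-11)p + (-2)(1−p) = −9p − 2.
Setting these equal: 16p − 8 = −9p − 2 ⇒ 25p = 6 ⇒ p = 6/25, and the value is (16)·(6/25) − 8 = -104/25.
For Player 2: with q = P(b1), equating Up's and Down's payoffs gives 19q − 11 = −6q − 2 ⇒ q = 9/25.

-104/25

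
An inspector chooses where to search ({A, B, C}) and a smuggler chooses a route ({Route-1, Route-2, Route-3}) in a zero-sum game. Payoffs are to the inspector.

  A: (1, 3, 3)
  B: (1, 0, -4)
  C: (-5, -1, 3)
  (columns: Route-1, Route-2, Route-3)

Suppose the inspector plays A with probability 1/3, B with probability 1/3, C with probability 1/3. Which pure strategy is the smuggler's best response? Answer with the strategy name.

Route-1

If the smuggler plays Route-1, the inspector's expected payoff is (1/3)·1 + (1/3)·1 + (1/3)·(-5) = -1.
If the smuggler plays Route-2, the inspector's expected payoff is (1/3)·3 + (1/3)·0 + (1/3)·(-1) = 2/3.
If the smuggler plays Route-3, the inspector's expected payoff is (1/3)·3 + (1/3)·(-4) + (1/3)·3 = 2/3.
The smuggler minimizes the inspector's payoff; the smallest is -1, so the best response is Route-1.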